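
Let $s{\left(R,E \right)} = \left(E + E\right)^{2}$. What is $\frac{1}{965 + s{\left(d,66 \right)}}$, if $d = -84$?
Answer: $\frac{1}{18389} \approx 5.438 \cdot 10^{-5}$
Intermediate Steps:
$s{\left(R,E \right)} = 4 E^{2}$ ($s{\left(R,E \right)} = \left(2 E\right)^{2} = 4 E^{2}$)
$\frac{1}{965 + s{\left(d,66 \right)}} = \frac{1}{965 + 4 \cdot 66^{2}} = \frac{1}{965 + 4 \cdot 4356} = \frac{1}{965 + 17424} = \frac{1}{18389}$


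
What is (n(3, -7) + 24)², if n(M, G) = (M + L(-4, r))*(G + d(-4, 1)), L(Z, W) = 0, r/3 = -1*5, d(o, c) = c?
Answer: 36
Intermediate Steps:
r = -15 (r = 3*(-1*5) = 3*(-5) = -15)
n(M, G) = M*(1 + G) (n(M, G) = (M + 0)*(G + 1) = M*(1 + G))
(n(3, -7) + 24)² = (3*(1 - 7) + 24)² = (3*(-6) + 24)² = (-18 + 24)² = 6² = 36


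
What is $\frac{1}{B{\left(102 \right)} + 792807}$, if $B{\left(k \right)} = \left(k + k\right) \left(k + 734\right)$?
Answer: $\frac{1}{963351} \approx 1.038 \cdot 10^{-6}$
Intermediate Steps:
$B{\left(k \right)} = 2 k \left(734 + k\right)$
$\frac{1}{B{\left(102 \right)} + 792807} = \frac{1}{2 \cdot 102 \left(734 + 102\right) + 792807} = \frac{1}{2 \cdot 102 \cdot 836 + 792807} = \frac{1}{170544 + 792807} = \frac{1}{963351}$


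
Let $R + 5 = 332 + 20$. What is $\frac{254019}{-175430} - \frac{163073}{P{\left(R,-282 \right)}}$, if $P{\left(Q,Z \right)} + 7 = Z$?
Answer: $\frac{28534484899}{50699270} \approx 562.82$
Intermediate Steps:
$R = 347$ ($R = -5 + \left(332 + 20\right) = -5 + 352 = 347$)
$P{\left(Q,Z \right)} = -7 + Z$
$\frac{254019}{-175430} - \frac{163073}{P{\left(R,-282 \right)}} = \frac{254019}{-175430} - \frac{163073}{-7 - 282} = 254019 \left(- \frac{1}{175430}\right) - \frac{163073}{-289} = - \frac{254019}{175430} - - \frac{163073}{289} = - \frac{254019}{175430} + \frac{163073}{289} = \frac{28534484899}{50699270}$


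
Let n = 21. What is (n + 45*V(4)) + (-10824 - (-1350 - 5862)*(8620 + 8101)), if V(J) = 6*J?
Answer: 120582129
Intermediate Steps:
(n + 45*V(4)) + (-10824 - (-1350 - 5862)*(8620 + 8101)) = (21 + 45*(6*4)) + (-10824 - (-1350 - 5862)*(8620 + 8101)) = (21 + 45*24) + (-10824 - (-7212)*16721) = (21 + 1080) + (-10824 - 1*(-120591852)) = 1101 + (-10824 + 120591852) = 1101 + 120581028 = 120582129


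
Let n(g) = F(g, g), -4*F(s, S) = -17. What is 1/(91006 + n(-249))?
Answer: 4/364041 ≈ 1.0988e-5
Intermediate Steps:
F(s, S) = 17/4 (F(s, S) = -1/4*(-17) = 17/4)
n(g) = 17/4
1/(91006 + n(-249)) = 1/(91006 + 17/4) = 1/(364041/4) = 4/364041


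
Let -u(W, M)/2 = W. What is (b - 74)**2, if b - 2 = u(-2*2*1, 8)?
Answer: 4096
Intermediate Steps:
u(W, M) = -2*W
b = 10 (b = 2 - 2*(-2*2) = 2 - (-8) = 2 - 2*(-4) = 2 + 8 = 10)
(b - 74)**2 = (10 - 74)**2 = (-64)**2 = 4096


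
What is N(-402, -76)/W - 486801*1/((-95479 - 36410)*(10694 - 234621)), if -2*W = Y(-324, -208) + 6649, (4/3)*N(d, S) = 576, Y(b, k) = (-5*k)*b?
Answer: 8452051758627/3251747531670011 ≈ 0.0025992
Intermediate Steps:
Y(b, k) = -5*b*k
N(d, S) = 432 (N(d, S) = (¾)*576 = 432)
W = 330311/2 (W = -(-5*(-324)*(-208) + 6649)/2 = -(-336960 + 6649)/2 = -½*(-330311) = 330311/2 ≈ 1.6516e+5)
N(-402, -76)/W - 486801*1/((-95479 - 36410)*(10694 - 234621)) = 432/(330311/2) - 486801*1/((-95479 - 36410)*(10694 - 234621)) = 432*(2/330311) - 486801/((-223927*(-131889))) = 864/330311 - 486801/29533508103 = 864/330311 - 486801*1/29533508103 = 864/330311 - 162267/9844502701 = 8452051758627/3251747531670011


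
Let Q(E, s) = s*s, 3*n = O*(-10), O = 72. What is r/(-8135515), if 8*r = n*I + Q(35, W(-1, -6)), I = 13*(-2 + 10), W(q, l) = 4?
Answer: 3118/8135515 ≈ 0.00038326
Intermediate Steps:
n = -240 (n = (72*(-10))/3 = (1/3)*(-720) = -240)
Q(E, s) = s**2
I = 104 (I = 13*8 = 104)
r = -3118 (r = (-240*104 + 4**2)/8 = (-24960 + 16)/8 = (1/8)*(-24944) = -3118)
r/(-8135515) = -3118/(-8135515) = -3118*(-1/8135515) = 3118/8135515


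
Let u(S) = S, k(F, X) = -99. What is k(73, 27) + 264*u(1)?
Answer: 165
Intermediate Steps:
k(73, 27) + 264*u(1) = -99 + 264*1 = -99 + 264 = 165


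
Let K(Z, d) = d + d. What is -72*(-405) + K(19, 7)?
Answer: 29174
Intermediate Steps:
K(Z, d) = 2*d
-72*(-405) + K(19, 7) = -72*(-405) + 2*7 = 29160 + 14 = 29174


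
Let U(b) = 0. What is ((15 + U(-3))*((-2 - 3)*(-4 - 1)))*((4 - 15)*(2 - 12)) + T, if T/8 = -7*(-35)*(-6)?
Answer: 29490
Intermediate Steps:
T = -11760 (T = 8*(-7*(-35)*(-6)) = 8*(245*(-6)) = 8*(-1470) = -11760)
((15 + U(-3))*((-2 - 3)*(-4 - 1)))*((4 - 15)*(2 - 12)) + T = ((15 + 0)*((-2 - 3)*(-4 - 1)))*((4 - 15)*(2 - 12)) - 11760 = (15*(-5*(-5)))*(-11*(-10)) - 11760 = (15*25)*110 - 11760 = 375*110 - 11760 = 41250 - 11760 = 29490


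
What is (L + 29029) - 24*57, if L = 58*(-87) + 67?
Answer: 22682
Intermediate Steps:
L = -4979 (L = -5046 + 67 = -4979)
(L + 29029) - 24*57 = (-4979 + 29029) - 24*57 = 24050 - 1368 = 22682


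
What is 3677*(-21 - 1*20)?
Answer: -150757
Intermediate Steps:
3677*(-21 - 1*20) = 3677*(-21 - 20) = 3677*(-41) = -150757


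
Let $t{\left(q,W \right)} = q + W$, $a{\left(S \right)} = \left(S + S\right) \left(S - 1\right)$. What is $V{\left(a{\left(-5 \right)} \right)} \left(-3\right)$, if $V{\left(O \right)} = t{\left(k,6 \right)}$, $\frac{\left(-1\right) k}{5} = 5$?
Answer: $57$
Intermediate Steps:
$k = -25$ ($k = \left(-5\right) 5 = -25$)
$a{\left(S \right)} = 2 S \left(-1 + S\right)$
$t{\left(q,W \right)} = W + q$
$V{\left(O \right)} = -19$ ($V{\left(O \right)} = 6 - 25 = -19$)
$V{\left(a{\left(-5 \right)} \right)} \left(-3\right) = \left(-19\right) \left(-3\right) = 57$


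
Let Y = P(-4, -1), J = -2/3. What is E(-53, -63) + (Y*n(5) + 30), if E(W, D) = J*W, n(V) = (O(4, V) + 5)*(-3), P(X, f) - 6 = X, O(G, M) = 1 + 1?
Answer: 70/3 ≈ 23.333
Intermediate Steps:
O(G, M) = 2
P(X, f) = 6 + X
J = -2/3 (J = -2*1/3 = -2/3 ≈ -0.66667)
n(V) = -21 (n(V) = (2 + 5)*(-3) = 7*(-3) = -21)
Y = 2 (Y = 6 - 4 = 2)
E(W, D) = -2*W/3
E(-53, -63) + (Y*n(5) + 30) = -2/3*(-53) + (2*(-21) + 30) = 106/3 + (-42 + 30) = 106/3 - 12 = 70/3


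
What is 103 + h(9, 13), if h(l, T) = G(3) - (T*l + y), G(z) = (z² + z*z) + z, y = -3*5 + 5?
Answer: 17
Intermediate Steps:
y = -10 (y = -15 + 5 = -10)
G(z) = z + 2*z² (G(z) = (z² + z²) + z = 2*z² + z = z + 2*z²)
h(l, T) = 31 - T*l (h(l, T) = 3*(1 + 2*3) - (T*l - 10) = 3*(1 + 6) - (-10 + T*l) = 3*7 + (10 - T*l) = 21 + (10 - T*l) = 31 - T*l)
103 + h(9, 13) = 103 + (31 - 1*13*9) = 103 + (31 - 117) = 103 - 86 = 17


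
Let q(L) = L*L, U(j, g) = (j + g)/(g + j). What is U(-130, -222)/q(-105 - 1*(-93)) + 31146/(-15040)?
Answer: -139687/67680 ≈ -2.0639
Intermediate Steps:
U(j, g) = 1 (U(j, g) = (g + j)/(g + j) = 1)
q(L) = L²
U(-130, -222)/q(-105 - 1*(-93)) + 31146/(-15040) = 1/(-105 - 1*(-93))² + 31146/(-15040) = 1/(-105 + 93)² + 31146*(-1/15040) = 1/(-12)² - 15573/7520 = 1/144 - 15573/7520 = -139687/67680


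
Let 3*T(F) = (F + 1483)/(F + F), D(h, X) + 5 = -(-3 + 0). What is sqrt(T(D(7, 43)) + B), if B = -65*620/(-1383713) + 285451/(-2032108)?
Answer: I*sqrt(1521830880193349635616265)/110994246987 ≈ 11.114*I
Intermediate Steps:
D(h, X) = -2 (D(h, X) = -5 - (-3 + 0) = -5 - 1*(-3) = -5 + 3 = -2)
T(F) = (1483 + F)/(6*F) (T(F) = ((F + 1483)/(F + F))/3 = ((1483 + F)/((2*F)))/3 = ((1483 + F)*(1/(2*F)))/3 = ((1483 + F)/(2*F))/3 = (1483 + F)/(6*F))
B = -313088307163/2811854257004 (B = -40300*(-1/1383713) + 285451*(-1/2032108) = 40300/1383713 - 285451/2032108 = -313088307163/2811854257004 ≈ -0.11135)
sqrt(T(D(7, 43)) + B) = sqrt((1/6)*(1483 - 2)/(-2) - 313088307163/2811854257004) = sqrt((1/6)*(-1/2)*1481 - 313088307163/2811854257004) = sqrt(-1481/12 - 313088307163/2811854257004) = sqrt(-260507075894305/2108890692753) = I*sqrt(1521830880193349635616265)/110994246987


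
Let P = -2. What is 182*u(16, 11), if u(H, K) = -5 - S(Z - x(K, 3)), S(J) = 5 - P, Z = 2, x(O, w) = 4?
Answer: -2184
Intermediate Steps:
S(J) = 7 (S(J) = 5 - 1*(-2) = 5 + 2 = 7)
u(H, K) = -12 (u(H, K) = -5 - 1*7 = -5 - 7 = -12)
182*u(16, 11) = 182*(-12) = -2184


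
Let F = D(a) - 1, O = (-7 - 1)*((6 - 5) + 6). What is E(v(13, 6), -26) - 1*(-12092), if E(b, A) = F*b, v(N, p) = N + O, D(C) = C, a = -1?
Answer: 12178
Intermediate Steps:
O = -56 (O = -8*(1 + 6) = -8*7 = -56)
v(N, p) = -56 + N (v(N, p) = N - 56 = -56 + N)
F = -2 (F = -1 - 1 = -2)
E(b, A) = -2*b
E(v(13, 6), -26) - 1*(-12092) = -2*(-56 + 13) - 1*(-12092) = -2*(-43) + 12092 = 86 + 12092 = 12178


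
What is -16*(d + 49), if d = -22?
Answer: -432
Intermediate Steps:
-16*(d + 49) = -16*(-22 + 49) = -16*27 = -432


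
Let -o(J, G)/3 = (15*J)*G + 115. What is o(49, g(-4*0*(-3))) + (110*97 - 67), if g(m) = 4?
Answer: 1438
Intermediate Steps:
o(J, G) = -345 - 45*G*J (o(J, G) = -3*((15*J)*G + 115) = -3*(15*G*J + 115) = -3*(115 + 15*G*J) = -345 - 45*G*J)
o(49, g(-4*0*(-3))) + (110*97 - 67) = (-345 - 45*4*49) + (110*97 - 67) = (-345 - 8820) + (10670 - 67) = -9165 + 10603 = 1438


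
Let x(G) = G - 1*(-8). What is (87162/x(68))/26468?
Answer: 43581/1005784 ≈ 0.043330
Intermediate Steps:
x(G) = 8 + G (x(G) = G + 8 = 8 + G)
(87162/x(68))/26468 = (87162/(8 + 68))/26468 = (87162/76)*(1/26468) = (87162*(1/76))*(1/26468) = (43581/38)*(1/26468) = 43581/1005784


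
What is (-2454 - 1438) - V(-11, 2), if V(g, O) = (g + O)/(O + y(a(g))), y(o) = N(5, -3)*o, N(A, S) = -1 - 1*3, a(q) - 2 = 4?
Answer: -85633/22 ≈ -3892.4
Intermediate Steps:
a(q) = 6 (a(q) = 2 + 4 = 6)
N(A, S) = -4 (N(A, S) = -1 - 3 = -4)
y(o) = -4*o
V(g, O) = (O + g)/(-24 + O) (V(g, O) = (g + O)/(O - 4*6) = (O + g)/(O - 24) = (O + g)/(-24 + O))
(-2454 - 1438) - V(-11, 2) = (-2454 - 1438) - (2 - 11)/(-24 + 2) = -3892 - (-9)/(-22) = -3892 - (-1)*(-9)/22 = -3892 - 1*9/22 = -3892 - 9/22 = -85633/22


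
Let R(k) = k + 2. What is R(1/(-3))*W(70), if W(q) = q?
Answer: 350/3 ≈ 116.67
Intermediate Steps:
R(k) = 2 + k
R(1/(-3))*W(70) = (2 + 1/(-3))*70 = (2 - ⅓)*70 = (5/3)*70 = 350/3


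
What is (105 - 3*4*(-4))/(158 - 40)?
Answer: 153/118 ≈ 1.2966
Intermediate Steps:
(105 - 3*4*(-4))/(158 - 40) = (105 - 12*(-4))/118 = (105 + 48)/118 = (1/118)*153 = 153/118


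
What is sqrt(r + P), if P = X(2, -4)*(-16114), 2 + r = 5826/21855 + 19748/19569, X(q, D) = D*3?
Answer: 2*sqrt(982470154025641238430)/142560165 ≈ 439.74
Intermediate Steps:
X(q, D) = 3*D
r = -103253152/142560165 (r = -2 + (5826/21855 + 19748/19569) = -2 + (5826*(1/21855) + 19748*(1/19569)) = -2 + (1942/7285 + 19748/19569) = -2 + 181867178/142560165 = -103253152/142560165 ≈ -0.72428)
P = 193368 (P = (3*(-4))*(-16114) = -12*(-16114) = 193368)
sqrt(r + P) = sqrt(-103253152/142560165 + 193368) = sqrt(27566470732568/142560165) = 2*sqrt(982470154025641238430)/142560165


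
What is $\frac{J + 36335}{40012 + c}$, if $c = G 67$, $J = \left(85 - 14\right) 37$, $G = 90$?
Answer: $\frac{19481}{23021} \approx 0.84623$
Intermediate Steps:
$J = 2627$ ($J = 71 \cdot 37 = 2627$)
$c = 6030$ ($c = 90 \cdot 67 = 6030$)
$\frac{J + 36335}{40012 + c} = \frac{2627 + 36335}{40012 + 6030} = \frac{38962}{46042} = 38962 \cdot \frac{1}{46042} = \frac{19481}{23021}$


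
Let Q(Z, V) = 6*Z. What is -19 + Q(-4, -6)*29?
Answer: -715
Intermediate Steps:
-19 + Q(-4, -6)*29 = -19 + (6*(-4))*29 = -19 - 24*29 = -19 - 696 = -715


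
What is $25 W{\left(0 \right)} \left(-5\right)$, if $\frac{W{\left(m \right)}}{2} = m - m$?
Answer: $0$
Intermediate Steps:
$W{\left(m \right)} = 0$ ($W{\left(m \right)} = 2 \left(m - m\right) = 2 \cdot 0 = 0$)
$25 W{\left(0 \right)} \left(-5\right) = 25 \cdot 0 \left(-5\right) = 0 \left(-5\right) = 0$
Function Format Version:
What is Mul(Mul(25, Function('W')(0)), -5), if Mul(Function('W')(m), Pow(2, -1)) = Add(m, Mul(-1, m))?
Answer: 0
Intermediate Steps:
Function('W')(m) = 0 (Function('W')(m) = Mul(2, Add(m, Mul(-1, m))) = Mul(2, 0) = 0)
Mul(Mul(25, Function('W')(0)), -5) = Mul(Mul(25, 0), -5) = Mul(0, -5) = 0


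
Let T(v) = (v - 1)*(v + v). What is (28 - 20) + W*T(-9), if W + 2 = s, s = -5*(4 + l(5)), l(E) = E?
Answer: -8452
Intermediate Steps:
T(v) = 2*v*(-1 + v) (T(v) = (-1 + v)*(2*v) = 2*v*(-1 + v))
s = -45 (s = -5*(4 + 5) = -5*9 = -45)
W = -47 (W = -2 - 45 = -47)
(28 - 20) + W*T(-9) = (28 - 20) - 94*(-9)*(-1 - 9) = 8 - 94*(-9)*(-10) = 8 - 47*180 = 8 - 8460 = -8452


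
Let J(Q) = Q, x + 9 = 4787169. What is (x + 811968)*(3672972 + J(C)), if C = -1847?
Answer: 20555098779000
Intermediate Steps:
x = 4787160 (x = -9 + 4787169 = 4787160)
(x + 811968)*(3672972 + J(C)) = (4787160 + 811968)*(3672972 - 1847) = 5599128*3671125 = 20555098779000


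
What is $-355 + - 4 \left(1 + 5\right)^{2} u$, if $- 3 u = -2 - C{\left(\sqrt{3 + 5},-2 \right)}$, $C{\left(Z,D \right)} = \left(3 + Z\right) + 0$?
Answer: $-595 - 96 \sqrt{2} \approx -730.76$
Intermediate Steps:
$C{\left(Z,D \right)} = 3 + Z$
$u = \frac{5}{3} + \frac{2 \sqrt{2}}{3}$ ($u = - \frac{-2 - \left(3 + \sqrt{3 + 5}\right)}{3} = - \frac{-2 - \left(3 + \sqrt{8}\right)}{3} = - \frac{-2 - \left(3 + 2 \sqrt{2}\right)}{3} = - \frac{-5 - 2 \sqrt{2}}{3} = \frac{5}{3} + \frac{2 \sqrt{2}}{3} \approx 2.6095$)
$-355 + - 4 \left(1 + 5\right)^{2} u = -355 + - 4 \left(1 + 5\right)^{2} \left(\frac{5}{3} + \frac{2 \sqrt{2}}{3}\right) = -355 + - 4 \cdot 6^{2} \left(\frac{5}{3} + \frac{2 \sqrt{2}}{3}\right) = -355 + \left(-4\right) 36 \left(\frac{5}{3} + \frac{2 \sqrt{2}}{3}\right) = -355 - 144 \left(\frac{5}{3} + \frac{2 \sqrt{2}}{3}\right) = -355 - \left(240 + 96 \sqrt{2}\right) = -595 - 96 \sqrt{2}$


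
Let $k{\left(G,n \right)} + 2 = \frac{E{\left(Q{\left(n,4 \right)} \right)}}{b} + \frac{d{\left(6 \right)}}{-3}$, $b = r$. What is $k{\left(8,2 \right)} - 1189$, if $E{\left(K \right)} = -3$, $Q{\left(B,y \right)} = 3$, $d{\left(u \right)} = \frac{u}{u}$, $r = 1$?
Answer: $- \frac{3583}{3} \approx -1194.3$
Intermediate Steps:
$d{\left(u \right)} = 1$
$b = 1$
$k{\left(G,n \right)} = - \frac{16}{3}$ ($k{\left(G,n \right)} = -2 + \left(- \frac{3}{1} + 1 \frac{1}{-3}\right) = -2 + \left(\left(-3\right) 1 + 1 \left(- \frac{1}{3}\right)\right) = -2 - \frac{10}{3} = - \frac{16}{3}$)
$k{\left(8,2 \right)} - 1189 = - \frac{16}{3} - 1189 = - \frac{3583}{3}$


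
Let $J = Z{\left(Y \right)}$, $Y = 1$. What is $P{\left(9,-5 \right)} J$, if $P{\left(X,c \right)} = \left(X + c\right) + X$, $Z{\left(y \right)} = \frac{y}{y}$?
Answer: $13$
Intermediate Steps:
$Z{\left(y \right)} = 1$
$P{\left(X,c \right)} = c + 2 X$
$J = 1$
$P{\left(9,-5 \right)} J = \left(-5 + 2 \cdot 9\right) 1 = \left(-5 + 18\right) 1 = 13 \cdot 1 = 13$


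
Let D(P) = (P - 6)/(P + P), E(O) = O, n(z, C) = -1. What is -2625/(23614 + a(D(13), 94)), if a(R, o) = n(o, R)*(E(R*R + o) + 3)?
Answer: -1774500/15897443 ≈ -0.11162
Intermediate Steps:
D(P) = (-6 + P)/(2*P) (D(P) = (-6 + P)/((2*P)) = (-6 + P)*(1/(2*P)) = (-6 + P)/(2*P))
a(R, o) = -3 - o - R² (a(R, o) = -((R*R + o) + 3) = -((R² + o) + 3) = -((o + R²) + 3) = -(3 + o + R²) = -3 - o - R²)
-2625/(23614 + a(D(13), 94)) = -2625/(23614 + (-3 - 1*94 - ((½)*(-6 + 13)/13)²)) = -2625/(23614 + (-3 - 94 - ((½)*(1/13)*7)²)) = -2625/(23614 + (-3 - 94 - (7/26)²)) = -2625/(23614 + (-3 - 94 - 1*49/676)) = -2625/(23614 + (-3 - 94 - 49/676)) = -2625/(23614 - 65621/676) = -2625/15897443/676 = -2625*676/15897443 = -1774500/15897443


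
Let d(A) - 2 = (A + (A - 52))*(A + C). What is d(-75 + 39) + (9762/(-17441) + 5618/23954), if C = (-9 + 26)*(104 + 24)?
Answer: -55430927959511/208890857 ≈ -2.6536e+5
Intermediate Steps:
C = 2176 (C = 17*128 = 2176)
d(A) = 2 + (-52 + 2*A)*(2176 + A) (d(A) = 2 + (A + (A - 52))*(A + 2176) = 2 + (A + (-52 + A))*(2176 + A) = 2 + (-52 + 2*A)*(2176 + A))
d(-75 + 39) + (9762/(-17441) + 5618/23954) = (-113150 + 2*(-75 + 39)**2 + 4300*(-75 + 39)) + (9762/(-17441) + 5618/23954) = (-113150 + 2*(-36)**2 + 4300*(-36)) + (9762*(-1/17441) + 5618*(1/23954)) = (-113150 + 2*1296 - 154800) + (-9762/17441 + 2809/11977) = (-113150 + 2592 - 154800) - 67927705/208890857 = -265358 - 67927705/208890857 = -55430927959511/208890857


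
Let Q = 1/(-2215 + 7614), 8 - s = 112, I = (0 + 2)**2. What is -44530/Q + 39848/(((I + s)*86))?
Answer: -258448785231/1075 ≈ -2.4042e+8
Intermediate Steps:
I = 4 (I = 2**2 = 4)
s = -104 (s = 8 - 1*112 = 8 - 112 = -104)
Q = 1/5399 ≈ 0.00018522
-44530/Q + 39848/(((I + s)*86)) = -44530/1/5399 + 39848/(((4 - 104)*86)) = -44530*5399 + 39848/((-100*86)) = -240417470 + 39848/(-8600) = -240417470 + 39848*(-1/8600) = -240417470 - 4981/1075 = -258448785231/1075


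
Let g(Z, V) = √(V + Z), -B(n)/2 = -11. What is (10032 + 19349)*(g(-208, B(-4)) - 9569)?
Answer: -281146789 + 29381*I*√186 ≈ -2.8115e+8 + 4.007e+5*I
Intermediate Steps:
B(n) = 22 (B(n) = -2*(-11) = 22)
(10032 + 19349)*(g(-208, B(-4)) - 9569) = (10032 + 19349)*(√(22 - 208) - 9569) = 29381*(√(-186) - 9569) = 29381*(I*√186 - 9569) = 29381*(-9569 + I*√186) = -281146789 + 29381*I*√186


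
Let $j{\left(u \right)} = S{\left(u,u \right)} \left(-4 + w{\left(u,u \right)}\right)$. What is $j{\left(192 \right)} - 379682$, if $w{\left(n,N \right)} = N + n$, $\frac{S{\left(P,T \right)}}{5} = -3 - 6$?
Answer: $-396782$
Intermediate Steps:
$S{\left(P,T \right)} = -45$ ($S{\left(P,T \right)} = 5 \left(-3 - 6\right) = 5 \left(-9\right) = -45$)
$j{\left(u \right)} = 180 - 90 u$ ($j{\left(u \right)} = - 45 \left(-4 + \left(u + u\right)\right) = - 45 \left(-4 + 2 u\right) = 180 - 90 u$)
$j{\left(192 \right)} - 379682 = \left(180 - 17280\right) - 379682 = -17100 - 379682 = -396782$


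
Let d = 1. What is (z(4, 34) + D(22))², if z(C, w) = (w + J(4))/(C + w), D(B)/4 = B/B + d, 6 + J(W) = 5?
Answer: 113569/1444 ≈ 78.649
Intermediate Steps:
J(W) = -1 (J(W) = -6 + 5 = -1)
D(B) = 8 (D(B) = 4*(B/B + 1) = 4*(1 + 1) = 4*2 = 8)
z(C, w) = (-1 + w)/(C + w) (z(C, w) = (w - 1)/(C + w) = (-1 + w)/(C + w))
(z(4, 34) + D(22))² = ((-1 + 34)/(4 + 34) + 8)² = (33/38 + 8)² = (337/38)² = 113569/1444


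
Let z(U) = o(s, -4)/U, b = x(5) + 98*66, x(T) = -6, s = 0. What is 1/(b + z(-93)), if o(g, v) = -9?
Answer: 31/200325 ≈ 0.00015475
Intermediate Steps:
b = 6462 (b = -6 + 98*66 = -6 + 6468 = 6462)
z(U) = -9/U
1/(b + z(-93)) = 1/(6462 - 9/(-93)) = 1/(6462 - 9*(-1/93)) = 1/(6462 + 3/31) = 1/(200325/31) = 31/200325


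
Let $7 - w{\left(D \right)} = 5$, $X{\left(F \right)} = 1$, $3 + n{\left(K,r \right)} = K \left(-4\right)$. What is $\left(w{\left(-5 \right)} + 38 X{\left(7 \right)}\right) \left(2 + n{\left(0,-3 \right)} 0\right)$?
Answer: $80$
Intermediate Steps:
$n{\left(K,r \right)} = -3 - 4 K$ ($n{\left(K,r \right)} = -3 + K \left(-4\right) = -3 - 4 K$)
$w{\left(D \right)} = 2$ ($w{\left(D \right)} = 7 - 5 = 2$)
$\left(w{\left(-5 \right)} + 38 X{\left(7 \right)}\right) \left(2 + n{\left(0,-3 \right)} 0\right) = \left(2 + 38 \cdot 1\right) \left(2 + \left(-3 - 0\right) 0\right) = \left(2 + 38\right) \left(2 + \left(-3 + 0\right) 0\right) = 40 \left(2 - 0\right) = 40 \left(2 + 0\right) = 40 \cdot 2 = 80$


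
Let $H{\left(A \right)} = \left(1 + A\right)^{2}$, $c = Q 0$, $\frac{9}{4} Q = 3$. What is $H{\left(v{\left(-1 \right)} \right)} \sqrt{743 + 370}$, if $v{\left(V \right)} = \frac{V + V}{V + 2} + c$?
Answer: $\sqrt{1113} \approx 33.362$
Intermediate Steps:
$Q = \frac{4}{3}$ ($Q = \frac{4}{9} \cdot 3 = \frac{4}{3} \approx 1.3333$)
$c = 0$ ($c = \frac{4}{3} \cdot 0 = 0$)
$v{\left(V \right)} = \frac{2 V}{2 + V}$ ($v{\left(V \right)} = \frac{V + V}{V + 2} + 0 = \frac{2 V}{2 + V} + 0 = \frac{2 V}{2 + V}$)
$H{\left(v{\left(-1 \right)} \right)} \sqrt{743 + 370} = \left(1 + 2 \left(-1\right) \frac{1}{2 - 1}\right)^{2} \sqrt{743 + 370} = \left(1 + 2 \left(-1\right) 1^{-1}\right)^{2} \sqrt{1113} = \left(1 + 2 \left(-1\right) 1\right)^{2} \sqrt{1113} = \left(1 - 2\right)^{2} \sqrt{1113} = \left(-1\right)^{2} \sqrt{1113} = 1 \sqrt{1113} = \sqrt{1113}$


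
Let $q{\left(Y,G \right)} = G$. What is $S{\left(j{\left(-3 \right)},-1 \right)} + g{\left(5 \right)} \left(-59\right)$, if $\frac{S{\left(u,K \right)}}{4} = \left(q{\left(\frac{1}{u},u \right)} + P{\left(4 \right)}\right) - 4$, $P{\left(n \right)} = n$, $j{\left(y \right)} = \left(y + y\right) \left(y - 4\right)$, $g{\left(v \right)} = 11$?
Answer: $-481$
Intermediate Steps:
$j{\left(y \right)} = 2 y \left(-4 + y\right)$
$S{\left(u,K \right)} = 4 u$ ($S{\left(u,K \right)} = 4 \left(\left(u + 4\right) - 4\right) = 4 \left(\left(4 + u\right) - 4\right) = 4 u$)
$S{\left(j{\left(-3 \right)},-1 \right)} + g{\left(5 \right)} \left(-59\right) = 4 \cdot 2 \left(-3\right) \left(-4 - 3\right) + 11 \left(-59\right) = 4 \cdot 2 \left(-3\right) \left(-7\right) - 649 = 4 \cdot 42 - 649 = 168 - 649 = -481$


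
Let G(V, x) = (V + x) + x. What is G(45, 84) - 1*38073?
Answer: -37860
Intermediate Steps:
G(V, x) = V + 2*x
G(45, 84) - 1*38073 = (45 + 2*84) - 1*38073 = (45 + 168) - 38073 = 213 - 38073 = -37860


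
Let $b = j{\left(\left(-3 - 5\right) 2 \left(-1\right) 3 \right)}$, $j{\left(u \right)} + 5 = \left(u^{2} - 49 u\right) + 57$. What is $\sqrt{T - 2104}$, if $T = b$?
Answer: $10 i \sqrt{21} \approx 45.826 i$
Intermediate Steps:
$j{\left(u \right)} = 52 + u^{2} - 49 u$ ($j{\left(u \right)} = -5 + \left(\left(u^{2} - 49 u\right) + 57\right) = -5 + \left(57 + u^{2} - 49 u\right) = 52 + u^{2} - 49 u$)
$b = 4$ ($b = 52 + \left(\left(-3 - 5\right) 2 \left(-1\right) 3\right)^{2} - 49 \left(-3 - 5\right) 2 \left(-1\right) 3 = 52 + \left(- 8 \left(\left(-2\right) 3\right)\right)^{2} - 49 \left(- 8 \left(\left(-2\right) 3\right)\right) = 52 + \left(\left(-8\right) \left(-6\right)\right)^{2} - 49 \left(\left(-8\right) \left(-6\right)\right) = 52 + 48^{2} - 2352 = 52 + 2304 - 2352 = 4$)
$T = 4$
$\sqrt{T - 2104} = \sqrt{4 - 2104} = \sqrt{-2100} = 10 i \sqrt{21}$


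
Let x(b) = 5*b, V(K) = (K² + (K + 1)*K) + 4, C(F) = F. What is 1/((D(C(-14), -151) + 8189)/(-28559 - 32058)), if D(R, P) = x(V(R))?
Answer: -60617/10099 ≈ -6.0023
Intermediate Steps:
V(K) = 4 + K² + K*(1 + K) (V(K) = (K² + (1 + K)*K) + 4 = (K² + K*(1 + K)) + 4 = 4 + K² + K*(1 + K))
D(R, P) = 20 + 5*R + 10*R² (D(R, P) = 5*(4 + R + 2*R²) = 20 + 5*R + 10*R²)
1/((D(C(-14), -151) + 8189)/(-28559 - 32058)) = 1/(((20 + 5*(-14) + 10*(-14)²) + 8189)/(-28559 - 32058)) = 1/(((20 - 70 + 10*196) + 8189)/(-60617)) = 1/(((20 - 70 + 1960) + 8189)*(-1/60617)) = 1/((1910 + 8189)*(-1/60617)) = 1/(10099*(-1/60617)) = 1/(-10099/60617) = -60617/10099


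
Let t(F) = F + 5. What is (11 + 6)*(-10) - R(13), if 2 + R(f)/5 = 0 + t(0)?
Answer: -185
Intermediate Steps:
t(F) = 5 + F
R(f) = 15 (R(f) = -10 + 5*(0 + (5 + 0)) = -10 + 5*(0 + 5) = -10 + 5*5 = -10 + 25 = 15)
(11 + 6)*(-10) - R(13) = (11 + 6)*(-10) - 1*15 = 17*(-10) - 15 = -170 - 15 = -185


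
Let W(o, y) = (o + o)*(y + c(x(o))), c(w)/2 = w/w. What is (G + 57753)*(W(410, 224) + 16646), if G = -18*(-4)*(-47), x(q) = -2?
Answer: 10980689454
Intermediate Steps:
c(w) = 2 (c(w) = 2*(w/w) = 2*1 = 2)
W(o, y) = 2*o*(2 + y) (W(o, y) = (o + o)*(y + 2) = (2*o)*(2 + y) = 2*o*(2 + y))
G = -3384 (G = 72*(-47) = -3384)
(G + 57753)*(W(410, 224) + 16646) = (-3384 + 57753)*(2*410*(2 + 224) + 16646) = 54369*(2*410*226 + 16646) = 54369*(185320 + 16646) = 54369*201966 = 10980689454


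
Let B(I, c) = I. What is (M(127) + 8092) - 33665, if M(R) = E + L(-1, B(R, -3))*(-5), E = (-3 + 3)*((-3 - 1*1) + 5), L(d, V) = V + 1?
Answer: -26213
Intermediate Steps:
L(d, V) = 1 + V
E = 0 (E = 0*((-3 - 1) + 5) = 0*(-4 + 5) = 0*1 = 0)
M(R) = -5 - 5*R (M(R) = 0 + (1 + R)*(-5) = 0 + (-5 - 5*R) = -5 - 5*R)
(M(127) + 8092) - 33665 = ((-5 - 5*127) + 8092) - 33665 = ((-5 - 635) + 8092) - 33665 = (-640 + 8092) - 33665 = 7452 - 33665 = -26213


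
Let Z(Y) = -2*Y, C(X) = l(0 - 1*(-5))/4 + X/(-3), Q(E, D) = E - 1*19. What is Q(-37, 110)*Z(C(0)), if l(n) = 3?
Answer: 84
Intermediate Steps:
Q(E, D) = -19 + E (Q(E, D) = E - 19 = -19 + E)
C(X) = ¾ - X/3 (C(X) = 3/4 + X/(-3) = 3*(¼) + X*(-⅓) = ¾ - X/3)
Q(-37, 110)*Z(C(0)) = (-19 - 37)*(-2*(¾ - ⅓*0)) = -(-112)*(¾ + 0) = -(-112)*3/4 = -56*(-3/2) = 84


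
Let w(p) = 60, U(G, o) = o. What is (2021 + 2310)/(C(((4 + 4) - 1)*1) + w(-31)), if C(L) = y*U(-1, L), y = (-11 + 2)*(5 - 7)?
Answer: 4331/186 ≈ 23.285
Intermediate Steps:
y = 18 (y = -9*(-2) = 18)
C(L) = 18*L
(2021 + 2310)/(C(((4 + 4) - 1)*1) + w(-31)) = (2021 + 2310)/(18*(((4 + 4) - 1)*1) + 60) = 4331/(18*((8 - 1)*1) + 60) = 4331/(18*(7*1) + 60) = 4331/(18*7 + 60) = 4331/(126 + 60) = 4331/186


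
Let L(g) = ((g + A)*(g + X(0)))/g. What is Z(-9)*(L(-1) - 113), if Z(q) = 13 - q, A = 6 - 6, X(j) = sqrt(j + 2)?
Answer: -2508 + 22*sqrt(2) ≈ -2476.9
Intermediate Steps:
X(j) = sqrt(2 + j)
A = 0
L(g) = g + sqrt(2) (L(g) = ((g + 0)*(g + sqrt(2 + 0)))/g = (g*(g + sqrt(2)))/g = g + sqrt(2))
Z(-9)*(L(-1) - 113) = (13 - 1*(-9))*((-1 + sqrt(2)) - 113) = (13 + 9)*(-114 + sqrt(2)) = 22*(-114 + sqrt(2)) = -2508 + 22*sqrt(2)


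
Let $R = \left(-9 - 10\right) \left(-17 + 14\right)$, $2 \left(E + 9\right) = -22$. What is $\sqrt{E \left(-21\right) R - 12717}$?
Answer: $3 \sqrt{1247} \approx 105.94$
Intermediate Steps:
$E = -20$ ($E = -9 + \frac{1}{2} \left(-22\right) = -9 - 11 = -20$)
$R = 57$ ($R = \left(-19\right) \left(-3\right) = 57$)
$\sqrt{E \left(-21\right) R - 12717} = \sqrt{\left(-20\right) \left(-21\right) 57 - 12717} = \sqrt{420 \cdot 57 - 12717} = \sqrt{23940 - 12717} = \sqrt{11223} = 3 \sqrt{1247}$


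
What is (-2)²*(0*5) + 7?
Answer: 7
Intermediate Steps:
(-2)²*(0*5) + 7 = 4*0 + 7 = 0 + 7 = 7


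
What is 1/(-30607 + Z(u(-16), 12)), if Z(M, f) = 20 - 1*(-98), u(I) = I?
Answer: -1/30489 ≈ -3.2799e-5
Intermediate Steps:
Z(M, f) = 118 (Z(M, f) = 20 + 98 = 118)
1/(-30607 + Z(u(-16), 12)) = 1/(-30607 + 118) = 1/(-30489) = -1/30489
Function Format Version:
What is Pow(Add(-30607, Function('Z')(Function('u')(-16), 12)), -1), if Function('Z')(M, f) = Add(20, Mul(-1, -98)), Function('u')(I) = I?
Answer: Rational(-1, 30489) ≈ -3.2799e-5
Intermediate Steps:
Function('Z')(M, f) = 118 (Function('Z')(M, f) = Add(20, 98) = 118)
Pow(Add(-30607, Function('Z')(Function('u')(-16), 12)), -1) = Pow(Add(-30607, 118), -1) = Pow(-30489, -1) = Rational(-1, 30489)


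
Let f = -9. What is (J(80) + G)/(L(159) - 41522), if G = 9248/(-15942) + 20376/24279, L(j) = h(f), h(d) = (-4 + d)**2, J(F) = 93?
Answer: -6016082179/2667653206959 ≈ -0.0022552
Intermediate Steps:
L(j) = 169 (L(j) = (-4 - 9)**2 = (-13)**2 = 169)
G = 16717000/64509303 (G = 9248*(-1/15942) + 20376*(1/24279) = -4624/7971 + 6792/8093 = 16717000/64509303 ≈ 0.25914)
(J(80) + G)/(L(159) - 41522) = (93 + 16717000/64509303)/(169 - 41522) = (6016082179/64509303)/(-41353) = (6016082179/64509303)*(-1/41353) = -6016082179/2667653206959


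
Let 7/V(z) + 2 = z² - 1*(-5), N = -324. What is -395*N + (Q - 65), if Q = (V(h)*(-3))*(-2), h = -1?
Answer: 255851/2 ≈ 1.2793e+5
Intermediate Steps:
V(z) = 7/(3 + z²) (V(z) = 7/(-2 + (z² - 1*(-5))) = 7/(-2 + (z² + 5)) = 7/(-2 + (5 + z²)) = 7/(3 + z²))
Q = 21/2 (Q = ((7/(3 + (-1)²))*(-3))*(-2) = ((7/(3 + 1))*(-3))*(-2) = ((7/4)*(-3))*(-2) = -21/4*(-2) = 21/2 ≈ 10.500)
-395*N + (Q - 65) = -395*(-324) + (21/2 - 65) = 127980 - 109/2 = 255851/2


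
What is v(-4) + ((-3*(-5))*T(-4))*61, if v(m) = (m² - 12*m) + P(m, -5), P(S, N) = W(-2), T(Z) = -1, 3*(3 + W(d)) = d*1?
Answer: -2564/3 ≈ -854.67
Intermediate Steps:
W(d) = -3 + d/3 (W(d) = -3 + (d*1)/3 = -3 + d/3)
P(S, N) = -11/3 (P(S, N) = -3 + (⅓)*(-2) = -3 - ⅔ = -11/3)
v(m) = -11/3 + m² - 12*m (v(m) = (m² - 12*m) - 11/3 = -11/3 + m² - 12*m)
v(-4) + ((-3*(-5))*T(-4))*61 = (-11/3 + (-4)² - 12*(-4)) + (-3*(-5)*(-1))*61 = (-11/3 + 16 + 48) + (15*(-1))*61 = 181/3 - 15*61 = 181/3 - 915 = -2564/3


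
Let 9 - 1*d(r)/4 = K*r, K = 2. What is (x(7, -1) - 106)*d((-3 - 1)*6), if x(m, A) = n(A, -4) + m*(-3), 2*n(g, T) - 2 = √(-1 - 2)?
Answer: -28728 + 114*I*√3 ≈ -28728.0 + 197.45*I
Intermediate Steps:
n(g, T) = 1 + I*√3/2 (n(g, T) = 1 + √(-1 - 2)/2 = 1 + √(-3)/2 = 1 + (I*√3)/2 = 1 + I*√3/2)
d(r) = 36 - 8*r
x(m, A) = 1 - 3*m + I*√3/2 (x(m, A) = (1 + I*√3/2) + m*(-3) = (1 + I*√3/2) - 3*m = 1 - 3*m + I*√3/2)
(x(7, -1) - 106)*d((-3 - 1)*6) = ((1 - 3*7 + I*√3/2) - 106)*(36 - 8*(-3 - 1)*6) = ((1 - 21 + I*√3/2) - 106)*(36 - (-32)*6) = ((-20 + I*√3/2) - 106)*(36 - 8*(-24)) = (-126 + I*√3/2)*(36 + 192) = (-126 + I*√3/2)*228 = -28728 + 114*I*√3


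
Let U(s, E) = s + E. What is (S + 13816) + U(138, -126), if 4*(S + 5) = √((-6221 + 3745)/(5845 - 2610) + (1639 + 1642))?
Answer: 13823 + √34328393365/12940 ≈ 13837.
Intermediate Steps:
S = -5 + √34328393365/12940 (S = -5 + √((-6221 + 3745)/(5845 - 2610) + (1639 + 1642))/4 = -5 + √(-2476/3235 + 3281)/4 = -5 + √(10611559/3235)/4 = -5 + (√34328393365/3235)/4 = -5 + √34328393365/12940 ≈ 9.3183)
U(s, E) = E + s
(S + 13816) + U(138, -126) = ((-5 + √34328393365/12940) + 13816) + (-126 + 138) = (13811 + √34328393365/12940) + 12 = 13823 + √34328393365/12940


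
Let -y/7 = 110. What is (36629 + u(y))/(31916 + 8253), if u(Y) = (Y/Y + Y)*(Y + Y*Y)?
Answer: -455311341/40169 ≈ -11335.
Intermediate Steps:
y = -770 (y = -7*110 = -770)
u(Y) = (1 + Y)*(Y + Y**2)
(36629 + u(y))/(31916 + 8253) = (36629 - 770*(1 - 770)**2)/(31916 + 8253) = (36629 - 770*(-769)**2)/40169 = (36629 - 770*591361)*(1/40169) = (36629 - 455347970)*(1/40169) = -455311341*1/40169 = -455311341/40169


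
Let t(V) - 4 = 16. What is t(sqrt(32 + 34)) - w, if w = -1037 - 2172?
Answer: 3229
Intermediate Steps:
t(V) = 20 (t(V) = 4 + 16 = 20)
w = -3209
t(sqrt(32 + 34)) - w = 20 - 1*(-3209) = 20 + 3209 = 3229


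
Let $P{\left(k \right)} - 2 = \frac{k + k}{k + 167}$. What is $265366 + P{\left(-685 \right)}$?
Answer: $\frac{68730997}{259} \approx 2.6537 \cdot 10^{5}$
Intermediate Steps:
$P{\left(k \right)} = 2 + \frac{2 k}{167 + k}$ ($P{\left(k \right)} = 2 + \frac{k + k}{k + 167} = 2 + \frac{2 k}{167 + k}$)
$265366 + P{\left(-685 \right)} = 265366 + \frac{2 \left(167 + 2 \left(-685\right)\right)}{167 - 685} = 265366 + \frac{2 \left(167 - 1370\right)}{-518} = 265366 + 2 \left(- \frac{1}{518}\right) \left(-1203\right) = 265366 + \frac{1203}{259} = \frac{68730997}{259}$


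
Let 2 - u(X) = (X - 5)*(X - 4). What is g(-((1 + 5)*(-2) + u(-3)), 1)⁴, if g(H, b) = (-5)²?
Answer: 390625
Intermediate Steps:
u(X) = 2 - (-5 + X)*(-4 + X) (u(X) = 2 - (X - 5)*(X - 4) = 2 - (-5 + X)*(-4 + X))
g(H, b) = 25
g(-((1 + 5)*(-2) + u(-3)), 1)⁴ = 25⁴ = 390625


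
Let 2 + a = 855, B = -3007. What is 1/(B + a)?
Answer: -1/2154 ≈ -0.00046425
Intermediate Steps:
a = 853 (a = -2 + 855 = 853)
1/(B + a) = 1/(-3007 + 853) = 1/(-2154) = -1/2154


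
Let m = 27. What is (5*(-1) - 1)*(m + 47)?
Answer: -444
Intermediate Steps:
(5*(-1) - 1)*(m + 47) = (5*(-1) - 1)*(27 + 47) = (-5 - 1)*74 = -6*74 = -444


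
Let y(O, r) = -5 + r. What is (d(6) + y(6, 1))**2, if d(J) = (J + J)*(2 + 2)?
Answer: 1936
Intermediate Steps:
d(J) = 8*J (d(J) = (2*J)*4 = 8*J)
(d(6) + y(6, 1))**2 = (8*6 + (-5 + 1))**2 = (48 - 4)**2 = 44**2 = 1936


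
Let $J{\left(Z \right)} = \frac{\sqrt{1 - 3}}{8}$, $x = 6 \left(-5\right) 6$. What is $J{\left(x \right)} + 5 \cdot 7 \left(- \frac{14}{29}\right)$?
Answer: $- \frac{490}{29} + \frac{i \sqrt{2}}{8} \approx -16.897 + 0.17678 i$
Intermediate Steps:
$x = -180$ ($x = \left(-30\right) 6 = -180$)
$J{\left(Z \right)} = \frac{i \sqrt{2}}{8}$ ($J{\left(Z \right)} = \sqrt{-2} \cdot \frac{1}{8} = i \sqrt{2} \cdot \frac{1}{8} = \frac{i \sqrt{2}}{8}$)
$J{\left(x \right)} + 5 \cdot 7 \left(- \frac{14}{29}\right) = \frac{i \sqrt{2}}{8} + 5 \cdot 7 \left(- \frac{14}{29}\right) = \frac{i \sqrt{2}}{8} + 35 \left(\left(-14\right) \frac{1}{29}\right) = \frac{i \sqrt{2}}{8} + 35 \left(- \frac{14}{29}\right) = \frac{i \sqrt{2}}{8} - \frac{490}{29} = - \frac{490}{29} + \frac{i \sqrt{2}}{8}$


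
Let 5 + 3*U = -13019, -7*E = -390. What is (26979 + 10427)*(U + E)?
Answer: -3366465188/21 ≈ -1.6031e+8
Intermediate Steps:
E = 390/7 (E = -⅐*(-390) = 390/7 ≈ 55.714)
U = -13024/3 (U = -5/3 + (⅓)*(-13019) = -5/3 - 13019/3 = -13024/3 ≈ -4341.3)
(26979 + 10427)*(U + E) = (26979 + 10427)*(-13024/3 + 390/7) = 37406*(-89998/21) = -3366465188/21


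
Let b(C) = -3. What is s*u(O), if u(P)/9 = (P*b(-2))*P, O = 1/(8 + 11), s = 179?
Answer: -4833/361 ≈ -13.388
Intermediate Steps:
O = 1/19 ≈ 0.052632
u(P) = -27*P² (u(P) = 9*((P*(-3))*P) = 9*((-3*P)*P) = 9*(-3*P²) = -27*P²)
s*u(O) = 179*(-27*(1/19)²) = 179*(-27*1/361) = 179*(-27/361) = -4833/361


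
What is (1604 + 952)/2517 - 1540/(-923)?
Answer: 2078456/774397 ≈ 2.6840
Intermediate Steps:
(1604 + 952)/2517 - 1540/(-923) = 2556*(1/2517) - 1540*(-1/923) = 852/839 + 1540/923 = 2078456/774397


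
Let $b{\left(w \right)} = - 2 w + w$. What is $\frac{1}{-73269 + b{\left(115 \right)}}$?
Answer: $- \frac{1}{73384} \approx -1.3627 \cdot 10^{-5}$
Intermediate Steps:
$b{\left(w \right)} = - w$
$\frac{1}{-73269 + b{\left(115 \right)}} = \frac{1}{-73269 - 115} = \frac{1}{-73384} = - \frac{1}{73384}$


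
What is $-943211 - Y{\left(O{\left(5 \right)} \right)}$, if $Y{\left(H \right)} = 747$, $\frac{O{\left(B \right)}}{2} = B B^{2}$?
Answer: $-943958$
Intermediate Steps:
$O{\left(B \right)} = 2 B^{3}$ ($O{\left(B \right)} = 2 B B^{2} = 2 B^{3}$)
$-943211 - Y{\left(O{\left(5 \right)} \right)} = -943211 - 747 = -943958$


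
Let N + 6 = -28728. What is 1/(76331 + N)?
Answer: 1/47597 ≈ 2.1010e-5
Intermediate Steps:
N = -28734 (N = -6 - 28728 = -28734)
1/(76331 + N) = 1/(76331 - 28734) = 1/47597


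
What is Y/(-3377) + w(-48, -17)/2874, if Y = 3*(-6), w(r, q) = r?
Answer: -18394/1617583 ≈ -0.011371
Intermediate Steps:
Y = -18
Y/(-3377) + w(-48, -17)/2874 = -18/(-3377) - 48/2874 = -18*(-1/3377) - 48*1/2874 = 18/3377 - 8/479 = -18394/1617583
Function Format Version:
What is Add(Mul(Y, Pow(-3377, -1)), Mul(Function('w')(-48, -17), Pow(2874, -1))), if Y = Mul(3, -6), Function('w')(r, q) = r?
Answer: Rational(-18394, 1617583) ≈ -0.011371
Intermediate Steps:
Y = -18
Add(Mul(Y, Pow(-3377, -1)), Mul(Function('w')(-48, -17), Pow(2874, -1))) = Add(Mul(-18, Pow(-3377, -1)), Mul(-48, Pow(2874, -1))) = Add(Mul(-18, Rational(-1, 3377)), Mul(-48, Rational(1, 2874))) = Add(Rational(18, 3377), Rational(-8, 479)) = Rational(-18394, 1617583)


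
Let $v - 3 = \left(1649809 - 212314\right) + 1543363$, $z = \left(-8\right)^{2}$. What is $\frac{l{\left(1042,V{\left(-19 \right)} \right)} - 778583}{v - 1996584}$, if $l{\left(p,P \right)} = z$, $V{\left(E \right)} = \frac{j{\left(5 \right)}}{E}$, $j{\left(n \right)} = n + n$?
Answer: $- \frac{111217}{140611} \approx -0.79096$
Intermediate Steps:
$j{\left(n \right)} = 2 n$
$V{\left(E \right)} = \frac{10}{E}$ ($V{\left(E \right)} = \frac{2 \cdot 5}{E} = \frac{10}{E}$)
$z = 64$
$v = 2980861$ ($v = 3 + \left(\left(1649809 - 212314\right) + 1543363\right) = 3 + \left(1437495 + 1543363\right) = 3 + 2980858 = 2980861$)
$l{\left(p,P \right)} = 64$
$\frac{l{\left(1042,V{\left(-19 \right)} \right)} - 778583}{v - 1996584} = \frac{64 - 778583}{2980861 - 1996584} = - \frac{778519}{984277} = \left(-778519\right) \frac{1}{984277} = - \frac{111217}{140611}$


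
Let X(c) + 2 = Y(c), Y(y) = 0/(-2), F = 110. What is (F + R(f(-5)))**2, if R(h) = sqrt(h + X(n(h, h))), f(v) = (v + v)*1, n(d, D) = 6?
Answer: 12088 + 440*I*sqrt(3) ≈ 12088.0 + 762.1*I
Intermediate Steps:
Y(y) = 0 (Y(y) = 0*(-1/2) = 0)
X(c) = -2 (X(c) = -2 + 0 = -2)
f(v) = 2*v (f(v) = (2*v)*1 = 2*v)
R(h) = sqrt(-2 + h) (R(h) = sqrt(h - 2) = sqrt(-2 + h))
(F + R(f(-5)))**2 = (110 + sqrt(-2 + 2*(-5)))**2 = (110 + sqrt(-2 - 10))**2 = (110 + sqrt(-12))**2 = (110 + 2*I*sqrt(3))**2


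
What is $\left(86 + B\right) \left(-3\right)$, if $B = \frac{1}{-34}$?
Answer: $- \frac{8769}{34} \approx -257.91$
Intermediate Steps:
$B = - \frac{1}{34} \approx -0.029412$
$\left(86 + B\right) \left(-3\right) = \left(86 - \frac{1}{34}\right) \left(-3\right) = \frac{2923}{34} \left(-3\right) = - \frac{8769}{34}$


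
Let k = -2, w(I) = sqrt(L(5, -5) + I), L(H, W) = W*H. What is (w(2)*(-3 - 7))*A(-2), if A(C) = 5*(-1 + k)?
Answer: 150*I*sqrt(23) ≈ 719.38*I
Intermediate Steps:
L(H, W) = H*W
w(I) = sqrt(-25 + I) (w(I) = sqrt(5*(-5) + I) = sqrt(-25 + I))
A(C) = -15 (A(C) = 5*(-1 - 2) = 5*(-3) = -15)
(w(2)*(-3 - 7))*A(-2) = (sqrt(-25 + 2)*(-3 - 7))*(-15) = (sqrt(-23)*(-10))*(-15) = ((I*sqrt(23))*(-10))*(-15) = -10*I*sqrt(23)*(-15) = 150*I*sqrt(23)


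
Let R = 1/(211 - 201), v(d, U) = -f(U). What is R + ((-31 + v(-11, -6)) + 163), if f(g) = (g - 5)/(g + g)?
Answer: 7871/60 ≈ 131.18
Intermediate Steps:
f(g) = (-5 + g)/(2*g) (f(g) = (-5 + g)/((2*g)) = (-5 + g)*(1/(2*g)) = (-5 + g)/(2*g))
v(d, U) = -(-5 + U)/(2*U)
R = ⅒ (R = 1/10 = ⅒ ≈ 0.10000)
R + ((-31 + v(-11, -6)) + 163) = ⅒ + ((-31 + (½)*(5 - 1*(-6))/(-6)) + 163) = ⅒ + ((-31 + (½)*(-⅙)*(5 + 6)) + 163) = ⅒ + ((-31 + (½)*(-⅙)*11) + 163) = ⅒ + ((-31 - 11/12) + 163) = ⅒ + (-383/12 + 163) = ⅒ + 1573/12 = 7871/60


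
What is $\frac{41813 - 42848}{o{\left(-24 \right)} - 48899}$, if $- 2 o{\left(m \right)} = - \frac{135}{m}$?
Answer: $\frac{16560}{782429} \approx 0.021165$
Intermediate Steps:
$o{\left(m \right)} = \frac{135}{2 m}$ ($o{\left(m \right)} = - \frac{\left(-135\right) \frac{1}{m}}{2} = \frac{135}{2 m}$)
$\frac{41813 - 42848}{o{\left(-24 \right)} - 48899} = \frac{41813 - 42848}{\frac{135}{2 \left(-24\right)} - 48899} = - \frac{1035}{\frac{135}{2} \left(- \frac{1}{24}\right) - 48899} = - \frac{1035}{- \frac{45}{16} - 48899} = - \frac{1035}{- \frac{782429}{16}} = \left(-1035\right) \left(- \frac{16}{782429}\right) = \frac{16560}{782429}$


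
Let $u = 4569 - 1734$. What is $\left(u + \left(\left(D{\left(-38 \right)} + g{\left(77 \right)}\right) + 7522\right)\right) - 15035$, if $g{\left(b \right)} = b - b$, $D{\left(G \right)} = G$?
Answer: $-4716$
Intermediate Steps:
$u = 2835$ ($u = 4569 - 1734 = 2835$)
$g{\left(b \right)} = 0$
$\left(u + \left(\left(D{\left(-38 \right)} + g{\left(77 \right)}\right) + 7522\right)\right) - 15035 = \left(2835 + \left(\left(-38 + 0\right) + 7522\right)\right) - 15035 = \left(2835 + \left(-38 + 7522\right)\right) - 15035 = \left(2835 + 7484\right) - 15035 = 10319 - 15035 = -4716$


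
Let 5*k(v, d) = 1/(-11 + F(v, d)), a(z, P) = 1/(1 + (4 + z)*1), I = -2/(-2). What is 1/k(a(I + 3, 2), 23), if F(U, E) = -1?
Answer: -60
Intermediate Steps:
I = 1 (I = -2*(-½) = 1)
a(z, P) = 1/(5 + z) (a(z, P) = 1/(1 + (4 + z)) = 1/(5 + z))
k(v, d) = -1/60 (k(v, d) = 1/(5*(-11 - 1)) = (⅕)/(-12) = (⅕)*(-1/12) = -1/60)
1/k(a(I + 3, 2), 23) = 1/(-1/60) = -60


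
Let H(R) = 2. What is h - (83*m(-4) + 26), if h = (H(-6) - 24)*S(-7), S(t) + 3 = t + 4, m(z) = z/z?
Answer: 23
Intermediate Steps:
m(z) = 1
S(t) = 1 + t (S(t) = -3 + (t + 4) = -3 + (4 + t) = 1 + t)
h = 132 (h = (2 - 24)*(1 - 7) = -22*(-6) = 132)
h - (83*m(-4) + 26) = 132 - (83*1 + 26) = 132 - (83 + 26) = 132 - 1*109 = 132 - 109 = 23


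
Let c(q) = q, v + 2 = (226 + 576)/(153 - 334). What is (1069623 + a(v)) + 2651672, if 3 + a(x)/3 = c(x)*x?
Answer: 121917115334/32761 ≈ 3.7214e+6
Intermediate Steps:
v = -1164/181 (v = -2 + (226 + 576)/(153 - 334) = -2 + 802/(-181) = -2 + 802*(-1/181) = -2 - 802/181 = -1164/181 ≈ -6.4309)
a(x) = -9 + 3*x² (a(x) = -9 + 3*(x*x) = -9 + 3*x²)
(1069623 + a(v)) + 2651672 = (1069623 + (-9 + 3*(-1164/181)²)) + 2651672 = (1069623 + (-9 + 3*(1354896/32761))) + 2651672 = (1069623 + (-9 + 4064688/32761)) + 2651672 = (1069623 + 3769839/32761) + 2651672 = 35045688942/32761 + 2651672 = 121917115334/32761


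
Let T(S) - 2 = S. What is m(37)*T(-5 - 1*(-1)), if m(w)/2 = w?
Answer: -148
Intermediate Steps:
m(w) = 2*w
T(S) = 2 + S
m(37)*T(-5 - 1*(-1)) = (2*37)*(2 + (-5 - 1*(-1))) = 74*(2 + (-5 + 1)) = 74*(2 - 4) = 74*(-2) = -148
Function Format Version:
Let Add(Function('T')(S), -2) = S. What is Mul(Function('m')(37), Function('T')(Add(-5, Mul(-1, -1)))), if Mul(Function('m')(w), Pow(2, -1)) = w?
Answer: -148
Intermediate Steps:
Function('m')(w) = Mul(2, w)
Function('T')(S) = Add(2, S)
Mul(Function('m')(37), Function('T')(Add(-5, Mul(-1, -1)))) = Mul(Mul(2, 37), Add(2, Add(-5, Mul(-1, -1)))) = Mul(74, Add(2, Add(-5, 1))) = Mul(74, Add(2, -4)) = Mul(74, -2) = -148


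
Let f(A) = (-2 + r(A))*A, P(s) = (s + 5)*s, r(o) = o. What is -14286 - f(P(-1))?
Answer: -14310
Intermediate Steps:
P(s) = s*(5 + s) (P(s) = (5 + s)*s = s*(5 + s))
f(A) = A*(-2 + A) (f(A) = (-2 + A)*A = A*(-2 + A))
-14286 - f(P(-1)) = -14286 - (-(5 - 1))*(-2 - (5 - 1)) = -14286 - (-1*4)*(-2 - 1*4) = -14286 - (-4)*(-2 - 4) = -14286 - (-4)*(-6) = -14286 - 1*24 = -14286 - 24 = -14310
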